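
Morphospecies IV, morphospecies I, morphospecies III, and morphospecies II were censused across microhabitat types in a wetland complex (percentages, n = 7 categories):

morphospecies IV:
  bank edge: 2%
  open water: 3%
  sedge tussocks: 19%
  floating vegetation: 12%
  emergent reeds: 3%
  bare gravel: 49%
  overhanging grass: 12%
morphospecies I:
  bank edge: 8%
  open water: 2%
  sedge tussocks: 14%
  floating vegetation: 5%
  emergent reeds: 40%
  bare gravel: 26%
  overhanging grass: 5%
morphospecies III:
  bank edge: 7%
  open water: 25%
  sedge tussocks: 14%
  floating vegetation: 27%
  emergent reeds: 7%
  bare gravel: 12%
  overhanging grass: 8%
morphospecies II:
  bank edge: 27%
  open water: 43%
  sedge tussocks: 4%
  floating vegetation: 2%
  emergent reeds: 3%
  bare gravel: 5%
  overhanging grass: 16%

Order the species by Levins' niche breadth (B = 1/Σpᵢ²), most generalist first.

Convert percentages to proportions (divide by 100).
Σp_IVᵢ² = 0.02² + 0.03² + 0.19² + 0.12² + 0.03² + 0.49² + 0.12² = 0.0004 + 0.0009 + 0.0361 + 0.0144 + 0.0009 + 0.2401 + 0.0144 = 0.3072
B_IV = 1 / 0.3072 = 3.2552
Σp_Iᵢ² = 0.08² + 0.02² + 0.14² + 0.05² + 0.40² + 0.26² + 0.05² = 0.0064 + 0.0004 + 0.0196 + 0.0025 + 0.1600 + 0.0676 + 0.0025 = 0.2590
B_I = 1 / 0.2590 = 3.8610
Σp_IIIᵢ² = 0.07² + 0.25² + 0.14² + 0.27² + 0.07² + 0.12² + 0.08² = 0.0049 + 0.0625 + 0.0196 + 0.0729 + 0.0049 + 0.0144 + 0.0064 = 0.1856
B_III = 1 / 0.1856 = 5.3879
Σp_IIᵢ² = 0.27² + 0.43² + 0.04² + 0.02² + 0.03² + 0.05² + 0.16² = 0.0729 + 0.1849 + 0.0016 + 0.0004 + 0.0009 + 0.0025 + 0.0256 = 0.2888
B_II = 1 / 0.2888 = 3.4626
Ranking by B (broadest → narrowest): morphospecies III (5.39) > morphospecies I (3.86) > morphospecies II (3.46) > morphospecies IV (3.26)

morphospecies III > morphospecies I > morphospecies II > morphospecies IV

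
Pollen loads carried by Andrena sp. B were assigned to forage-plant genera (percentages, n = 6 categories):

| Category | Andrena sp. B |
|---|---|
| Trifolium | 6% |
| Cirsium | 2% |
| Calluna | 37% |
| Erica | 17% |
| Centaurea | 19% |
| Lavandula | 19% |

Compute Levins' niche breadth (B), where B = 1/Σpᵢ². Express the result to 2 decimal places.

4.13

Convert percentages to proportions (divide by 100).
Σpᵢ² = 0.06² + 0.02² + 0.37² + 0.17² + 0.19² + 0.19² = 0.0036 + 0.0004 + 0.1369 + 0.0289 + 0.0361 + 0.0361 = 0.2420
B = 1 / 0.2420 = 4.1322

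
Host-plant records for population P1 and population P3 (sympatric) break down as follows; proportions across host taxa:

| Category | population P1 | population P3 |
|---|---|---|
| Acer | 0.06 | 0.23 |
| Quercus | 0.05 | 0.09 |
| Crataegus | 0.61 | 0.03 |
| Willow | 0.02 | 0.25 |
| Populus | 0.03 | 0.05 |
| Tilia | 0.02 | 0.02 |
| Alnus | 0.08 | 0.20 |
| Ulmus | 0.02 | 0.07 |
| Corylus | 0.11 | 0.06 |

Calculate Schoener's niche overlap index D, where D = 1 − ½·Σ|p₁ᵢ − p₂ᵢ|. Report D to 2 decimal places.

0.37

Σ|p₁ᵢ − p₂ᵢ| = 0.17 + 0.04 + 0.58 + 0.23 + 0.02 + 0.00 + 0.12 + 0.05 + 0.05 = 1.26
D = 1 − ½ × 1.26 = 1 − 0.630 = 0.3700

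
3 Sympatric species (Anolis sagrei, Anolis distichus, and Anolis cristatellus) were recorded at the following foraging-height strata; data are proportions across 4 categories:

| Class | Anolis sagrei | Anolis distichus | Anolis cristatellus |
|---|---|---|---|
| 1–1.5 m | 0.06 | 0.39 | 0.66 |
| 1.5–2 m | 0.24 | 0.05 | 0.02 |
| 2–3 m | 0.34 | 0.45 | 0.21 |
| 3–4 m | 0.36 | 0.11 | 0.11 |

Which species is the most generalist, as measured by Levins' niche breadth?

Anolis sagrei

Σp_sagrᵢ² = 0.06² + 0.24² + 0.34² + 0.36² = 0.0036 + 0.0576 + 0.1156 + 0.1296 = 0.3064
B_sagr = 1 / 0.3064 = 3.2637
Σp_distᵢ² = 0.39² + 0.05² + 0.45² + 0.11² = 0.1521 + 0.0025 + 0.2025 + 0.0121 = 0.3692
B_dist = 1 / 0.3692 = 2.7086
Σp_crisᵢ² = 0.66² + 0.02² + 0.21² + 0.11² = 0.4356 + 0.0004 + 0.0441 + 0.0121 = 0.4922
B_cris = 1 / 0.4922 = 2.0317
Highest B → broadest niche (most generalist): Anolis sagrei (B = 3.26).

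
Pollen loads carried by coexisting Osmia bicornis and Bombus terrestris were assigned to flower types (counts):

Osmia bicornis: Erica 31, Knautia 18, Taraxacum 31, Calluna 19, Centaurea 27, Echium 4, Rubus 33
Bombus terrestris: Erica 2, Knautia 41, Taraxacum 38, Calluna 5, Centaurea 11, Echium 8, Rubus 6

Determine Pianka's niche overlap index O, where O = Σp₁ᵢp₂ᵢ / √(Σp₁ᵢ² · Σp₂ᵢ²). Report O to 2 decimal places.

Proportions for Osmia bicornis (n=163): 31/163=0.1902, 18/163=0.1104, 31/163=0.1902, 19/163=0.1166, 27/163=0.1656, 4/163=0.0245, 33/163=0.2025
Proportions for Bombus terrestris (n=111): 2/111=0.0180, 41/111=0.3694, 38/111=0.3423, 5/111=0.0450, 11/111=0.0991, 8/111=0.0721, 6/111=0.0541
Σ p₁ᵢp₂ᵢ = 0.003424 + 0.040782 + 0.065105 + 0.005247 + 0.016411 + 0.001766 + 0.010955 = 0.143690
Σp_1ᵢ² = 0.1902² + 0.1104² + 0.1902² + 0.1166² + 0.1656² + 0.0245² + 0.2025² = 0.036176 + 0.012188 + 0.036176 + 0.013596 + 0.027423 + 0.000600 + 0.041006 = 0.167165
Σp_2ᵢ² = 0.0180² + 0.3694² + 0.3423² + 0.0450² + 0.0991² + 0.0721² + 0.0541² = 0.000324 + 0.136456 + 0.117169 + 0.002025 + 0.009821 + 0.005198 + 0.002927 = 0.273920
O = 0.143690 / √(0.167165 × 0.273920) = 0.143690 / 0.2139856 = 0.6715

0.67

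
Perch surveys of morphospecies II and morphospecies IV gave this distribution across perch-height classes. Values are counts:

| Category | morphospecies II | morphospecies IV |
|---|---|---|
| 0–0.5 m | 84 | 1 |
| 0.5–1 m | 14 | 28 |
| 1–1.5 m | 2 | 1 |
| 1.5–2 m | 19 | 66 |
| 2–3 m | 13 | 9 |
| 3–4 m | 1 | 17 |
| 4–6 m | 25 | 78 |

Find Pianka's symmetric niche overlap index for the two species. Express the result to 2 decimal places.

Proportions for morphospecies II (n=158): 84/158=0.5316, 14/158=0.0886, 2/158=0.0127, 19/158=0.1203, 13/158=0.0823, 1/158=0.0063, 25/158=0.1582
Proportions for morphospecies IV (n=200): 1/200=0.0050, 28/200=0.1400, 1/200=0.0050, 66/200=0.3300, 9/200=0.0450, 17/200=0.0850, 78/200=0.3900
Σ p₁ᵢp₂ᵢ = 0.002658 + 0.012404 + 0.000064 + 0.039699 + 0.003704 + 0.000536 + 0.061698 = 0.120763
Σp_1ᵢ² = 0.5316² + 0.0886² + 0.0127² + 0.1203² + 0.0823² + 0.0063² + 0.1582² = 0.282599 + 0.007850 + 0.000161 + 0.014472 + 0.006773 + 0.000040 + 0.025027 = 0.336922
Σp_2ᵢ² = 0.0050² + 0.1400² + 0.0050² + 0.3300² + 0.0450² + 0.0850² + 0.3900² = 0.000025 + 0.019600 + 0.000025 + 0.108900 + 0.002025 + 0.007225 + 0.152100 = 0.289900
O = 0.120763 / √(0.336922 × 0.289900) = 0.120763 / 0.3125279 = 0.3864

0.39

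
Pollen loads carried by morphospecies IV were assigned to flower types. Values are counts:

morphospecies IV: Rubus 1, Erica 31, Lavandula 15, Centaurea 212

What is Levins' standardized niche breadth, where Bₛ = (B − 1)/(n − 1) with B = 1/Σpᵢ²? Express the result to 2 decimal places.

Proportions for morphospecies IV (n=259): 1/259=0.0039, 31/259=0.1197, 15/259=0.0579, 212/259=0.8185
Σpᵢ² = 0.0039² + 0.1197² + 0.0579² + 0.8185² = 0.000015 + 0.014328 + 0.003352 + 0.669942 = 0.687637
B = 1 / 0.687637 = 1.4543
Bₛ = (B − 1)/(n − 1) = (1.4543 − 1)/(4 − 1) = 0.4543/3 = 0.1514

0.15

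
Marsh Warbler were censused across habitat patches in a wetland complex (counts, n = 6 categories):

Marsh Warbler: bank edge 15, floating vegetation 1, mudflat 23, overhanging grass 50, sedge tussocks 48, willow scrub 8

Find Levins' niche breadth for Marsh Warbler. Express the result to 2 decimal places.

Proportions for Marsh Warbler (n=145): 15/145=0.1034, 1/145=0.0069, 23/145=0.1586, 50/145=0.3448, 48/145=0.3310, 8/145=0.0552
Σpᵢ² = 0.1034² + 0.0069² + 0.1586² + 0.3448² + 0.3310² + 0.0552² = 0.010692 + 0.000048 + 0.025154 + 0.118887 + 0.109561 + 0.003047 = 0.267389
B = 1 / 0.267389 = 3.7399

3.74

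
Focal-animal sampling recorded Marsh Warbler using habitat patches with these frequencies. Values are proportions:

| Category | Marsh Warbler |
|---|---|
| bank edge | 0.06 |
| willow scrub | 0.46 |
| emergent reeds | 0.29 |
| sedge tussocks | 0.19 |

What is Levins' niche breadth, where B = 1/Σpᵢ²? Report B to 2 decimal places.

Σpᵢ² = 0.06² + 0.46² + 0.29² + 0.19² = 0.0036 + 0.2116 + 0.0841 + 0.0361 = 0.3354
B = 1 / 0.3354 = 2.9815

2.98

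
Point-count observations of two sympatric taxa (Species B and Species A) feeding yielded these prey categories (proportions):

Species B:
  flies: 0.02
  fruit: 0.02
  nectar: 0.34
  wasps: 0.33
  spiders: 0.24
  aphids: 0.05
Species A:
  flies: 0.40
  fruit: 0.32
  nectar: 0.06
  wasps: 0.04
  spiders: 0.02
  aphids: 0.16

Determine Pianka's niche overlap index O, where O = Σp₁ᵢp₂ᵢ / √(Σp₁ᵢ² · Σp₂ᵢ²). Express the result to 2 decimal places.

0.21

Σ p₁ᵢp₂ᵢ = 0.0080 + 0.0064 + 0.0204 + 0.0132 + 0.0048 + 0.0080 = 0.0608
Σp_1ᵢ² = 0.02² + 0.02² + 0.34² + 0.33² + 0.24² + 0.05² = 0.0004 + 0.0004 + 0.1156 + 0.1089 + 0.0576 + 0.0025 = 0.2854
Σp_2ᵢ² = 0.40² + 0.32² + 0.06² + 0.04² + 0.02² + 0.16² = 0.1600 + 0.1024 + 0.0036 + 0.0016 + 0.0004 + 0.0256 = 0.2936
O = 0.0608 / √(0.2854 × 0.2936) = 0.0608 / 0.28947 = 0.2100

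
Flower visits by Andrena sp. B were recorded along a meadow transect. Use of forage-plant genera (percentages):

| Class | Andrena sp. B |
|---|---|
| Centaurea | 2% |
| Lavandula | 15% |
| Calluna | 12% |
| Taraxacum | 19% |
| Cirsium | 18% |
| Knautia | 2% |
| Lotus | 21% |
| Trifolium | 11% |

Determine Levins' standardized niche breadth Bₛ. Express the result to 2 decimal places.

0.74

Convert percentages to proportions (divide by 100).
Σpᵢ² = 0.02² + 0.15² + 0.12² + 0.19² + 0.18² + 0.02² + 0.21² + 0.11² = 0.0004 + 0.0225 + 0.0144 + 0.0361 + 0.0324 + 0.0004 + 0.0441 + 0.0121 = 0.1624
B = 1 / 0.1624 = 6.1576
Bₛ = (B − 1)/(n − 1) = (6.1576 − 1)/(8 − 1) = 5.1576/7 = 0.7368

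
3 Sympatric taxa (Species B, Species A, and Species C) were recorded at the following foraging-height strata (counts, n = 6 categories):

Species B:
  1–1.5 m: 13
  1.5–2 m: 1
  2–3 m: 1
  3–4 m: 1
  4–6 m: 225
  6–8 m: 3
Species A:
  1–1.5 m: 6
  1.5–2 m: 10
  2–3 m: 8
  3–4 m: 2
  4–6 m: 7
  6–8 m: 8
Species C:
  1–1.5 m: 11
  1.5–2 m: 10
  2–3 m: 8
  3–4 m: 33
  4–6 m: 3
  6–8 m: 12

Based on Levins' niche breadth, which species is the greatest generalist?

Species A

Proportions for Species B (n=244): 13/244=0.0533, 1/244=0.0041, 1/244=0.0041, 1/244=0.0041, 225/244=0.9221, 3/244=0.0123
Proportions for Species A (n=41): 6/41=0.1463, 10/41=0.2439, 8/41=0.1951, 2/41=0.0488, 7/41=0.1707, 8/41=0.1951
Proportions for Species C (n=77): 11/77=0.1429, 10/77=0.1299, 8/77=0.1039, 33/77=0.4286, 3/77=0.0390, 12/77=0.1558
Σp_Bᵢ² = 0.0533² + 0.0041² + 0.0041² + 0.0041² + 0.9221² + 0.0123² = 0.002841 + 0.000017 + 0.000017 + 0.000017 + 0.850268 + 0.000151 = 0.853311
B_B = 1 / 0.853311 = 1.1719
Σp_Aᵢ² = 0.1463² + 0.2439² + 0.1951² + 0.0488² + 0.1707² + 0.1951² = 0.021404 + 0.059487 + 0.038064 + 0.002381 + 0.029138 + 0.038064 = 0.188538
B_A = 1 / 0.188538 = 5.3040
Σp_Cᵢ² = 0.1429² + 0.1299² + 0.1039² + 0.4286² + 0.0390² + 0.1558² = 0.020420 + 0.016874 + 0.010795 + 0.183698 + 0.001521 + 0.024274 = 0.257582
B_C = 1 / 0.257582 = 3.8823
Highest B → broadest niche (most generalist): Species A (B = 5.30).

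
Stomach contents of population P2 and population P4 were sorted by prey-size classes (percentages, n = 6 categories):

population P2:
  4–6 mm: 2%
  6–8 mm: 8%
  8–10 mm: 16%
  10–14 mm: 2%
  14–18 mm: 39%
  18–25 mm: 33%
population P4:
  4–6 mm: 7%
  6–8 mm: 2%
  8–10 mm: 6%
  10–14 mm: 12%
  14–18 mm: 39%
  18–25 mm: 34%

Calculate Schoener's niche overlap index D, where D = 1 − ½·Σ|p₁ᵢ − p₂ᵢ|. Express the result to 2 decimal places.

Convert percentages to proportions (divide by 100).
Σ|p₁ᵢ − p₂ᵢ| = 0.05 + 0.06 + 0.10 + 0.10 + 0.00 + 0.01 = 0.32
D = 1 − ½ × 0.32 = 1 − 0.160 = 0.8400

0.84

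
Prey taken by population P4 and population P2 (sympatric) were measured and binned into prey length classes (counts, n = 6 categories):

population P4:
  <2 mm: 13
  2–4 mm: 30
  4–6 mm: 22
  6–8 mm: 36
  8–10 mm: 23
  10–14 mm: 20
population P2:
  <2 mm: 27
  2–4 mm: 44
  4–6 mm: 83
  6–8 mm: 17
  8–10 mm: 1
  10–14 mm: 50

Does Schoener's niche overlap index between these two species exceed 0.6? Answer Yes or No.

Proportions for population P4 (n=144): 13/144=0.0903, 30/144=0.2083, 22/144=0.1528, 36/144=0.2500, 23/144=0.1597, 20/144=0.1389
Proportions for population P2 (n=222): 27/222=0.1216, 44/222=0.1982, 83/222=0.3739, 17/222=0.0766, 1/222=0.0045, 50/222=0.2252
Σ|p₁ᵢ − p₂ᵢ| = 0.0313 + 0.0101 + 0.2211 + 0.1734 + 0.1552 + 0.0863 = 0.6774
D = 1 − ½ × 0.6774 = 1 − 0.33870 = 0.66130
D = 0.66130 > 0.6 → Yes.

Yes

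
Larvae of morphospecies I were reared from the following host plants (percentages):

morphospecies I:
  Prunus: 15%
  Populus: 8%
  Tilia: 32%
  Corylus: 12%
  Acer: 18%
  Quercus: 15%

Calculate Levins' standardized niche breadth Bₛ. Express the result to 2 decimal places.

0.80

Convert percentages to proportions (divide by 100).
Σpᵢ² = 0.15² + 0.08² + 0.32² + 0.12² + 0.18² + 0.15² = 0.0225 + 0.0064 + 0.1024 + 0.0144 + 0.0324 + 0.0225 = 0.2006
B = 1 / 0.2006 = 4.9850
Bₛ = (B − 1)/(n − 1) = (4.9850 − 1)/(6 − 1) = 3.9850/5 = 0.7970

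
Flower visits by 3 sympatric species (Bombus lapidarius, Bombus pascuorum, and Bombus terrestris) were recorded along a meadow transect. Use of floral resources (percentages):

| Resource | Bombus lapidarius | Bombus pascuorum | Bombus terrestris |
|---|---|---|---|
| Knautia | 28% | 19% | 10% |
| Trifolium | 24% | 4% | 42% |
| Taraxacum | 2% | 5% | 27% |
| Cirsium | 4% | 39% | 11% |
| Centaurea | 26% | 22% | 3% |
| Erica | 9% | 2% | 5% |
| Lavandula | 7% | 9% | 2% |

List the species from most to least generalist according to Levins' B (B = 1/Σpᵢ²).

Convert percentages to proportions (divide by 100).
Σp_lapiᵢ² = 0.28² + 0.24² + 0.02² + 0.04² + 0.26² + 0.09² + 0.07² = 0.0784 + 0.0576 + 0.0004 + 0.0016 + 0.0676 + 0.0081 + 0.0049 = 0.2186
B_lapi = 1 / 0.2186 = 4.5746
Σp_pascᵢ² = 0.19² + 0.04² + 0.05² + 0.39² + 0.22² + 0.02² + 0.09² = 0.0361 + 0.0016 + 0.0025 + 0.1521 + 0.0484 + 0.0004 + 0.0081 = 0.2492
B_pasc = 1 / 0.2492 = 4.0128
Σp_terrᵢ² = 0.10² + 0.42² + 0.27² + 0.11² + 0.03² + 0.05² + 0.02² = 0.0100 + 0.1764 + 0.0729 + 0.0121 + 0.0009 + 0.0025 + 0.0004 = 0.2752
B_terr = 1 / 0.2752 = 3.6337
Ranking by B (broadest → narrowest): Bombus lapidarius (4.57) > Bombus pascuorum (4.01) > Bombus terrestris (3.63)

Bombus lapidarius > Bombus pascuorum > Bombus terrestris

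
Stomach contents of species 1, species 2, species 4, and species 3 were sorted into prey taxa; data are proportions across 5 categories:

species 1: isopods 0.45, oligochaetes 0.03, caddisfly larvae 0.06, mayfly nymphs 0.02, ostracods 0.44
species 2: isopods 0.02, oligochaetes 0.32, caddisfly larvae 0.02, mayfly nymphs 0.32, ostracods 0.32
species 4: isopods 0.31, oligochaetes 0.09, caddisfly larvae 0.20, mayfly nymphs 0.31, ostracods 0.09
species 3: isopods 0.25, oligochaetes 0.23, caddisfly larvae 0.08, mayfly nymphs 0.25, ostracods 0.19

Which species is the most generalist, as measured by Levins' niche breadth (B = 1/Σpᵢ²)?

species 3

Σp_1ᵢ² = 0.45² + 0.03² + 0.06² + 0.02² + 0.44² = 0.2025 + 0.0009 + 0.0036 + 0.0004 + 0.1936 = 0.4010
B_1 = 1 / 0.4010 = 2.4938
Σp_2ᵢ² = 0.02² + 0.32² + 0.02² + 0.32² + 0.32² = 0.0004 + 0.1024 + 0.0004 + 0.1024 + 0.1024 = 0.3080
B_2 = 1 / 0.3080 = 3.2468
Σp_4ᵢ² = 0.31² + 0.09² + 0.20² + 0.31² + 0.09² = 0.0961 + 0.0081 + 0.0400 + 0.0961 + 0.0081 = 0.2484
B_4 = 1 / 0.2484 = 4.0258
Σp_3ᵢ² = 0.25² + 0.23² + 0.08² + 0.25² + 0.19² = 0.0625 + 0.0529 + 0.0064 + 0.0625 + 0.0361 = 0.2204
B_3 = 1 / 0.2204 = 4.5372
Highest B → broadest niche (most generalist): species 3 (B = 4.54).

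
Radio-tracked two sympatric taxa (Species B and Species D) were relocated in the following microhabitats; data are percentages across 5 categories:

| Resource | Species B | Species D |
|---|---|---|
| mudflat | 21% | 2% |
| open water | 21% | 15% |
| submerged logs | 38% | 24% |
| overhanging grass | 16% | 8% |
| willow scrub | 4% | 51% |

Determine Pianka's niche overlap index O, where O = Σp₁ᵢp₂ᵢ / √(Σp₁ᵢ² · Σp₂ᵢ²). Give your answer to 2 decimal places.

0.53

Convert percentages to proportions (divide by 100).
Σ p₁ᵢp₂ᵢ = 0.0042 + 0.0315 + 0.0912 + 0.0128 + 0.0204 = 0.1601
Σp_1ᵢ² = 0.21² + 0.21² + 0.38² + 0.16² + 0.04² = 0.0441 + 0.0441 + 0.1444 + 0.0256 + 0.0016 = 0.2598
Σp_2ᵢ² = 0.02² + 0.15² + 0.24² + 0.08² + 0.51² = 0.0004 + 0.0225 + 0.0576 + 0.0064 + 0.2601 = 0.3470
O = 0.1601 / √(0.2598 × 0.3470) = 0.1601 / 0.30025 = 0.5332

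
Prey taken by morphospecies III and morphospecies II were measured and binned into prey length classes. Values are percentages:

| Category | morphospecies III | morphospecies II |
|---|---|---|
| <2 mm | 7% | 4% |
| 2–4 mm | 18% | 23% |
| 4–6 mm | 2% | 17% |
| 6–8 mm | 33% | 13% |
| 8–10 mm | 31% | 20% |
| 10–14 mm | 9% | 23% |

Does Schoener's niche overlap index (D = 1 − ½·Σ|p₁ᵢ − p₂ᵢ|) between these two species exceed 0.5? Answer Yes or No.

Convert percentages to proportions (divide by 100).
Σ|p₁ᵢ − p₂ᵢ| = 0.03 + 0.05 + 0.15 + 0.20 + 0.11 + 0.14 = 0.68
D = 1 − ½ × 0.68 = 1 − 0.340 = 0.6600
D = 0.6600 > 0.5 → Yes.

Yes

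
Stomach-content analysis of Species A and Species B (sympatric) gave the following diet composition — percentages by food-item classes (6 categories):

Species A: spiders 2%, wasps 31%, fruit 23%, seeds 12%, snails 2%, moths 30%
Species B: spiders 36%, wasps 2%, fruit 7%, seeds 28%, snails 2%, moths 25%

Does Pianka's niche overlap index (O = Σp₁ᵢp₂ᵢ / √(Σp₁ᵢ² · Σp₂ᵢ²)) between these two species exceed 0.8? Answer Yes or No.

Convert percentages to proportions (divide by 100).
Σ p₁ᵢp₂ᵢ = 0.0072 + 0.0062 + 0.0161 + 0.0336 + 0.0004 + 0.0750 = 0.1385
Σp_1ᵢ² = 0.02² + 0.31² + 0.23² + 0.12² + 0.02² + 0.30² = 0.0004 + 0.0961 + 0.0529 + 0.0144 + 0.0004 + 0.0900 = 0.2542
Σp_2ᵢ² = 0.36² + 0.02² + 0.07² + 0.28² + 0.02² + 0.25² = 0.1296 + 0.0004 + 0.0049 + 0.0784 + 0.0004 + 0.0625 = 0.2762
O = 0.1385 / √(0.2542 × 0.2762) = 0.1385 / 0.26497 = 0.5227
O = 0.5227 < 0.8 → No.

No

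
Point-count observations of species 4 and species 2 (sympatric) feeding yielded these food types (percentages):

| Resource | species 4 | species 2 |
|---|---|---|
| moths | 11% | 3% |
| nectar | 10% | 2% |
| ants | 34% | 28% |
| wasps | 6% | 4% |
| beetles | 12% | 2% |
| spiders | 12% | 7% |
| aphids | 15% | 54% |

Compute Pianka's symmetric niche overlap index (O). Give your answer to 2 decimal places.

Convert percentages to proportions (divide by 100).
Σ p₁ᵢp₂ᵢ = 0.0033 + 0.0020 + 0.0952 + 0.0024 + 0.0024 + 0.0084 + 0.0810 = 0.1947
Σp_1ᵢ² = 0.11² + 0.10² + 0.34² + 0.06² + 0.12² + 0.12² + 0.15² = 0.0121 + 0.0100 + 0.1156 + 0.0036 + 0.0144 + 0.0144 + 0.0225 = 0.1926
Σp_2ᵢ² = 0.03² + 0.02² + 0.28² + 0.04² + 0.02² + 0.07² + 0.54² = 0.0009 + 0.0004 + 0.0784 + 0.0016 + 0.0004 + 0.0049 + 0.2916 = 0.3782
O = 0.1947 / √(0.1926 × 0.3782) = 0.1947 / 0.26989 = 0.7214

0.72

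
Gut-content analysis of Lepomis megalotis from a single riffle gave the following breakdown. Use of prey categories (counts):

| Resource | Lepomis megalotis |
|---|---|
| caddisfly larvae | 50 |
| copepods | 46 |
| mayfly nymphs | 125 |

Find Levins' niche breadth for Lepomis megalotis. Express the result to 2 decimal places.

Proportions for Lepomis megalotis (n=221): 50/221=0.2262, 46/221=0.2081, 125/221=0.5656
Σpᵢ² = 0.2262² + 0.2081² + 0.5656² = 0.051166 + 0.043306 + 0.319903 = 0.414375
B = 1 / 0.414375 = 2.4133

2.41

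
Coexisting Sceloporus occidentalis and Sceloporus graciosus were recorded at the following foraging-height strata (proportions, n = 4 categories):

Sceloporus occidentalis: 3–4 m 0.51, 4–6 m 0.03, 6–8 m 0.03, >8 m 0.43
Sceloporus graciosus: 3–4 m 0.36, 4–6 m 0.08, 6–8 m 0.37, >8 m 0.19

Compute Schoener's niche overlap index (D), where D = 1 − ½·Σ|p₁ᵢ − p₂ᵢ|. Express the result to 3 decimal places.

0.610

Σ|p₁ᵢ − p₂ᵢ| = 0.15 + 0.05 + 0.34 + 0.24 = 0.78
D = 1 − ½ × 0.78 = 1 − 0.390 = 0.61000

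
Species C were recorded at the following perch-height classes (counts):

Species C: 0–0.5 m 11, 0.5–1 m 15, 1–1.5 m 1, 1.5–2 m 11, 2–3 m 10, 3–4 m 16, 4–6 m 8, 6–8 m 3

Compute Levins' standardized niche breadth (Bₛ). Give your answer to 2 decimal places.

0.75

Proportions for Species C (n=75): 11/75=0.1467, 15/75=0.2000, 1/75=0.0133, 11/75=0.1467, 10/75=0.1333, 16/75=0.2133, 8/75=0.1067, 3/75=0.0400
Σpᵢ² = 0.1467² + 0.2000² + 0.0133² + 0.1467² + 0.1333² + 0.2133² + 0.1067² + 0.0400² = 0.021521 + 0.040000 + 0.000177 + 0.021521 + 0.017769 + 0.045497 + 0.011385 + 0.001600 = 0.159470
B = 1 / 0.159470 = 6.2708
Bₛ = (B − 1)/(n − 1) = (6.2708 − 1)/(8 − 1) = 5.2708/7 = 0.7530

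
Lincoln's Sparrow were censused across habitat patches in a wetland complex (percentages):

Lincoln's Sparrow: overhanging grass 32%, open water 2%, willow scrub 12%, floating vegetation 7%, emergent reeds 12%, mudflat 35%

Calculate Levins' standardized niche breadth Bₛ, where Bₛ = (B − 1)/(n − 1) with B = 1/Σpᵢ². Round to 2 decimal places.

0.57

Convert percentages to proportions (divide by 100).
Σpᵢ² = 0.32² + 0.02² + 0.12² + 0.07² + 0.12² + 0.35² = 0.1024 + 0.0004 + 0.0144 + 0.0049 + 0.0144 + 0.1225 = 0.2590
B = 1 / 0.2590 = 3.8610
Bₛ = (B − 1)/(n − 1) = (3.8610 − 1)/(6 − 1) = 2.8610/5 = 0.5722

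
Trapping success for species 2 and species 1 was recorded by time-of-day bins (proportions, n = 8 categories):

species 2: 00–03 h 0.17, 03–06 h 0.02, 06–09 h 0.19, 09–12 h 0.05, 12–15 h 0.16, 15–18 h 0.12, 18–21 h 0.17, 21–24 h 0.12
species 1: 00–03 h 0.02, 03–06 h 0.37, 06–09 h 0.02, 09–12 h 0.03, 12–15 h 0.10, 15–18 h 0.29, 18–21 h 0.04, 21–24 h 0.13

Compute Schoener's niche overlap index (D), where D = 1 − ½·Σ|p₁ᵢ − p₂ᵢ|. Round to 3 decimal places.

0.470

Σ|p₁ᵢ − p₂ᵢ| = 0.15 + 0.35 + 0.17 + 0.02 + 0.06 + 0.17 + 0.13 + 0.01 = 1.06
D = 1 − ½ × 1.06 = 1 − 0.530 = 0.47000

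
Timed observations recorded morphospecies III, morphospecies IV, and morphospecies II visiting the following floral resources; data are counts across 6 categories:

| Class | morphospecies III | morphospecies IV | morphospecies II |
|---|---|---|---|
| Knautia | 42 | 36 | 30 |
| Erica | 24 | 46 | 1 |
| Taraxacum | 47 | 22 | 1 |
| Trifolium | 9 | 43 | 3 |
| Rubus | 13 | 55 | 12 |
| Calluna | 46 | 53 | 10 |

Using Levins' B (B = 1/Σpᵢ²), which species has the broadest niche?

Proportions for morphospecies III (n=181): 42/181=0.2320, 24/181=0.1326, 47/181=0.2597, 9/181=0.0497, 13/181=0.0718, 46/181=0.2541
Proportions for morphospecies IV (n=255): 36/255=0.1412, 46/255=0.1804, 22/255=0.0863, 43/255=0.1686, 55/255=0.2157, 53/255=0.2078
Proportions for morphospecies II (n=57): 30/57=0.5263, 1/57=0.0175, 1/57=0.0175, 3/57=0.0526, 12/57=0.2105, 10/57=0.1754
Σp_IIIᵢ² = 0.2320² + 0.1326² + 0.2597² + 0.0497² + 0.0718² + 0.2541² = 0.053824 + 0.017583 + 0.067444 + 0.002470 + 0.005155 + 0.064567 = 0.211043
B_III = 1 / 0.211043 = 4.7384
Σp_IVᵢ² = 0.1412² + 0.1804² + 0.0863² + 0.1686² + 0.2157² + 0.2078² = 0.019937 + 0.032544 + 0.007448 + 0.028426 + 0.046526 + 0.043181 = 0.178062
B_IV = 1 / 0.178062 = 5.6160
Σp_IIᵢ² = 0.5263² + 0.0175² + 0.0175² + 0.0526² + 0.2105² + 0.1754² = 0.276992 + 0.000306 + 0.000306 + 0.002767 + 0.044310 + 0.030765 = 0.355446
B_II = 1 / 0.355446 = 2.8134
Highest B → broadest niche (most generalist): morphospecies IV (B = 5.62).

morphospecies IV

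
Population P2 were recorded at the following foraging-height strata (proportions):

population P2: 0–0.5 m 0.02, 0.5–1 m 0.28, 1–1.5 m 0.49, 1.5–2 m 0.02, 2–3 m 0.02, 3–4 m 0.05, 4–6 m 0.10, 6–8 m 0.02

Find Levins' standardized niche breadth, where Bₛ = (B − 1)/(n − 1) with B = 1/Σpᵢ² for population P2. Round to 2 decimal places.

Σpᵢ² = 0.02² + 0.28² + 0.49² + 0.02² + 0.02² + 0.05² + 0.10² + 0.02² = 0.0004 + 0.0784 + 0.2401 + 0.0004 + 0.0004 + 0.0025 + 0.0100 + 0.0004 = 0.3326
B = 1 / 0.3326 = 3.0066
Bₛ = (B − 1)/(n − 1) = (3.0066 − 1)/(8 − 1) = 2.0066/7 = 0.2867

0.29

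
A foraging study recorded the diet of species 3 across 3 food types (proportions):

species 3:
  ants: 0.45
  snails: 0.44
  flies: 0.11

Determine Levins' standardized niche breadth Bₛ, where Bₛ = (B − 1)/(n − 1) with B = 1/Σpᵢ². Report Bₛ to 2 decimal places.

0.72

Σpᵢ² = 0.45² + 0.44² + 0.11² = 0.2025 + 0.1936 + 0.0121 = 0.4082
B = 1 / 0.4082 = 2.4498
Bₛ = (B − 1)/(n − 1) = (2.4498 − 1)/(3 − 1) = 1.4498/2 = 0.7249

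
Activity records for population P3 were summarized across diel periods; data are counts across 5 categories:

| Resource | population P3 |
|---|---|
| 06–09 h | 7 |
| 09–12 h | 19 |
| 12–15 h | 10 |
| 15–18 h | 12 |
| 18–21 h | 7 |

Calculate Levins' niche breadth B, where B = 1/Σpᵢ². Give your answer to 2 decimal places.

Proportions for population P3 (n=55): 7/55=0.1273, 19/55=0.3455, 10/55=0.1818, 12/55=0.2182, 7/55=0.1273
Σpᵢ² = 0.1273² + 0.3455² + 0.1818² + 0.2182² + 0.1273² = 0.016205 + 0.119370 + 0.033051 + 0.047611 + 0.016205 = 0.232442
B = 1 / 0.232442 = 4.3021

4.30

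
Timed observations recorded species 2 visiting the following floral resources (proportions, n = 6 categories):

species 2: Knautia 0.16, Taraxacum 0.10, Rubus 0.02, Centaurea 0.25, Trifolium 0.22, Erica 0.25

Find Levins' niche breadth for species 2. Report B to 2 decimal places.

Σpᵢ² = 0.16² + 0.10² + 0.02² + 0.25² + 0.22² + 0.25² = 0.0256 + 0.0100 + 0.0004 + 0.0625 + 0.0484 + 0.0625 = 0.2094
B = 1 / 0.2094 = 4.7755

4.78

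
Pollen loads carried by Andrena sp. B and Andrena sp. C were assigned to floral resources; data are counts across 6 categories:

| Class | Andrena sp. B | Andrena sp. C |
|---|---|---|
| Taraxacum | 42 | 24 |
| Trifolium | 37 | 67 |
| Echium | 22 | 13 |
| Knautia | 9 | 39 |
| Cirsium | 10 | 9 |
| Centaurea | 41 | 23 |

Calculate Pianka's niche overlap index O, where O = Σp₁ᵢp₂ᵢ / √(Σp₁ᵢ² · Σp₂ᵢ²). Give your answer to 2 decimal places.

0.81

Proportions for Andrena sp. B (n=161): 42/161=0.2609, 37/161=0.2298, 22/161=0.1366, 9/161=0.0559, 10/161=0.0621, 41/161=0.2547
Proportions for Andrena sp. C (n=175): 24/175=0.1371, 67/175=0.3829, 13/175=0.0743, 39/175=0.2229, 9/175=0.0514, 23/175=0.1314
Σ p₁ᵢp₂ᵢ = 0.035769 + 0.087990 + 0.010149 + 0.012460 + 0.003192 + 0.033468 = 0.183028
Σp_1ᵢ² = 0.2609² + 0.2298² + 0.1366² + 0.0559² + 0.0621² + 0.2547² = 0.068069 + 0.052808 + 0.018660 + 0.003125 + 0.003856 + 0.064872 = 0.211390
Σp_2ᵢ² = 0.1371² + 0.3829² + 0.0743² + 0.2229² + 0.0514² + 0.1314² = 0.018796 + 0.146612 + 0.005520 + 0.049684 + 0.002642 + 0.017266 = 0.240520
O = 0.183028 / √(0.211390 × 0.240520) = 0.183028 / 0.2254851 = 0.8117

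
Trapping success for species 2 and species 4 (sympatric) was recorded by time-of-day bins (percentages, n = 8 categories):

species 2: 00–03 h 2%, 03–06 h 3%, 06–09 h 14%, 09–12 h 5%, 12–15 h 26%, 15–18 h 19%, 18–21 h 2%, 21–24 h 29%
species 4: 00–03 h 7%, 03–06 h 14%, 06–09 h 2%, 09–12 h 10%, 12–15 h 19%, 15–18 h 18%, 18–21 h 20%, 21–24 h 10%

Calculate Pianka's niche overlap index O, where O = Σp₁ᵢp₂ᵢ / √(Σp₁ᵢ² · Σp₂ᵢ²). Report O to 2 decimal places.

Convert percentages to proportions (divide by 100).
Σ p₁ᵢp₂ᵢ = 0.0014 + 0.0042 + 0.0028 + 0.0050 + 0.0494 + 0.0342 + 0.0040 + 0.0290 = 0.1300
Σp_1ᵢ² = 0.02² + 0.03² + 0.14² + 0.05² + 0.26² + 0.19² + 0.02² + 0.29² = 0.0004 + 0.0009 + 0.0196 + 0.0025 + 0.0676 + 0.0361 + 0.0004 + 0.0841 = 0.2116
Σp_2ᵢ² = 0.07² + 0.14² + 0.02² + 0.10² + 0.19² + 0.18² + 0.20² + 0.10² = 0.0049 + 0.0196 + 0.0004 + 0.0100 + 0.0361 + 0.0324 + 0.0400 + 0.0100 = 0.1534
O = 0.1300 / √(0.2116 × 0.1534) = 0.1300 / 0.18017 = 0.7215

0.72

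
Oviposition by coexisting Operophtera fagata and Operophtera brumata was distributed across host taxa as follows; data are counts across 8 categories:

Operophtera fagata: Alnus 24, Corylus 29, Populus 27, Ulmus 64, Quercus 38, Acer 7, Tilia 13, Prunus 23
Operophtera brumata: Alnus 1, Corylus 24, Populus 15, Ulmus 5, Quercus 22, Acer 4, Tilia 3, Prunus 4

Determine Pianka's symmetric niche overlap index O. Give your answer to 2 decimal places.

0.72

Proportions for Operophtera fagata (n=225): 24/225=0.1067, 29/225=0.1289, 27/225=0.1200, 64/225=0.2844, 38/225=0.1689, 7/225=0.0311, 13/225=0.0578, 23/225=0.1022
Proportions for Operophtera brumata (n=78): 1/78=0.0128, 24/78=0.3077, 15/78=0.1923, 5/78=0.0641, 22/78=0.2821, 4/78=0.0513, 3/78=0.0385, 4/78=0.0513
Σ p₁ᵢp₂ᵢ = 0.001366 + 0.039663 + 0.023076 + 0.018230 + 0.047647 + 0.001595 + 0.002225 + 0.005243 = 0.139045
Σp_1ᵢ² = 0.1067² + 0.1289² + 0.1200² + 0.2844² + 0.1689² + 0.0311² + 0.0578² + 0.1022² = 0.011385 + 0.016615 + 0.014400 + 0.080883 + 0.028527 + 0.000967 + 0.003341 + 0.010445 = 0.166563
Σp_2ᵢ² = 0.0128² + 0.3077² + 0.1923² + 0.0641² + 0.2821² + 0.0513² + 0.0385² + 0.0513² = 0.000164 + 0.094679 + 0.036979 + 0.004109 + 0.079580 + 0.002632 + 0.001482 + 0.002632 = 0.222257
O = 0.139045 / √(0.166563 × 0.222257) = 0.139045 / 0.1924053 = 0.7227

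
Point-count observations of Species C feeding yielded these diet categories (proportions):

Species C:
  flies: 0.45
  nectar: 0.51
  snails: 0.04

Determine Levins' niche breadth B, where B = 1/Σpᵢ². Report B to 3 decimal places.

Σpᵢ² = 0.45² + 0.51² + 0.04² = 0.2025 + 0.2601 + 0.0016 = 0.4642
B = 1 / 0.4642 = 2.15424

2.154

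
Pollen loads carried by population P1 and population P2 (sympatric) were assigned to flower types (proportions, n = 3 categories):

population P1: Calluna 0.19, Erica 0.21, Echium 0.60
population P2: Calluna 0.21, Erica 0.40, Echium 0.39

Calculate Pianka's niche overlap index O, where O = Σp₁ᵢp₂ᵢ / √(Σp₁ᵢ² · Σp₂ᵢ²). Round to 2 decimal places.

Σ p₁ᵢp₂ᵢ = 0.0399 + 0.0840 + 0.2340 = 0.3579
Σp_1ᵢ² = 0.19² + 0.21² + 0.60² = 0.0361 + 0.0441 + 0.3600 = 0.4402
Σp_2ᵢ² = 0.21² + 0.40² + 0.39² = 0.0441 + 0.1600 + 0.1521 = 0.3562
O = 0.3579 / √(0.4402 × 0.3562) = 0.3579 / 0.39598 = 0.9038

0.90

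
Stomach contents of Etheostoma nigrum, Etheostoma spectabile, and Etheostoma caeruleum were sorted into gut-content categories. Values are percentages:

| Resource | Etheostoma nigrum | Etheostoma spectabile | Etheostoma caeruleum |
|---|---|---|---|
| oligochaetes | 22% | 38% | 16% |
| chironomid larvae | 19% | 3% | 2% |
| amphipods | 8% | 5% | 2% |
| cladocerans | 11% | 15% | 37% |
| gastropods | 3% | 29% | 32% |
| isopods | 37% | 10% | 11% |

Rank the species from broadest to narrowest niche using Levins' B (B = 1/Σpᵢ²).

Convert percentages to proportions (divide by 100).
Σp_nigrᵢ² = 0.22² + 0.19² + 0.08² + 0.11² + 0.03² + 0.37² = 0.0484 + 0.0361 + 0.0064 + 0.0121 + 0.0009 + 0.1369 = 0.2408
B_nigr = 1 / 0.2408 = 4.1528
Σp_specᵢ² = 0.38² + 0.03² + 0.05² + 0.15² + 0.29² + 0.10² = 0.1444 + 0.0009 + 0.0025 + 0.0225 + 0.0841 + 0.0100 = 0.2644
B_spec = 1 / 0.2644 = 3.7821
Σp_caerᵢ² = 0.16² + 0.02² + 0.02² + 0.37² + 0.32² + 0.11² = 0.0256 + 0.0004 + 0.0004 + 0.1369 + 0.1024 + 0.0121 = 0.2778
B_caer = 1 / 0.2778 = 3.5997
Ranking by B (broadest → narrowest): Etheostoma nigrum (4.15) > Etheostoma spectabile (3.78) > Etheostoma caeruleum (3.60)

Etheostoma nigrum > Etheostoma spectabile > Etheostoma caeruleum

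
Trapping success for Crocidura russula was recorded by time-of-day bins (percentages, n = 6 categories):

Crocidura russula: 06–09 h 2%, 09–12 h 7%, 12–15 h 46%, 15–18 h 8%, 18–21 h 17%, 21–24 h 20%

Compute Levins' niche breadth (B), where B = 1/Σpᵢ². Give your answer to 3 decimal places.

3.422

Convert percentages to proportions (divide by 100).
Σpᵢ² = 0.02² + 0.07² + 0.46² + 0.08² + 0.17² + 0.20² = 0.0004 + 0.0049 + 0.2116 + 0.0064 + 0.0289 + 0.0400 = 0.2922
B = 1 / 0.2922 = 3.42231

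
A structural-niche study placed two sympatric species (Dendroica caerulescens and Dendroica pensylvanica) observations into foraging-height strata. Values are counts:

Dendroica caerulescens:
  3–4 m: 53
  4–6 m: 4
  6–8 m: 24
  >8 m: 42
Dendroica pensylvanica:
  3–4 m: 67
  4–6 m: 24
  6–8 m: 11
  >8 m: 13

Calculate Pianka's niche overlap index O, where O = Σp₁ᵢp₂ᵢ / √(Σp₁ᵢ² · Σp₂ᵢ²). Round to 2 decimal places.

0.85

Proportions for Dendroica caerulescens (n=123): 53/123=0.4309, 4/123=0.0325, 24/123=0.1951, 42/123=0.3415
Proportions for Dendroica pensylvanica (n=115): 67/115=0.5826, 24/115=0.2087, 11/115=0.0957, 13/115=0.1130
Σ p₁ᵢp₂ᵢ = 0.251042 + 0.006783 + 0.018671 + 0.038590 = 0.315086
Σp_1ᵢ² = 0.4309² + 0.0325² + 0.1951² + 0.3415² = 0.185675 + 0.001056 + 0.038064 + 0.116622 = 0.341417
Σp_2ᵢ² = 0.5826² + 0.2087² + 0.0957² + 0.1130² = 0.339423 + 0.043556 + 0.009158 + 0.012769 = 0.404906
O = 0.315086 / √(0.341417 × 0.404906) = 0.315086 / 0.3718088 = 0.8474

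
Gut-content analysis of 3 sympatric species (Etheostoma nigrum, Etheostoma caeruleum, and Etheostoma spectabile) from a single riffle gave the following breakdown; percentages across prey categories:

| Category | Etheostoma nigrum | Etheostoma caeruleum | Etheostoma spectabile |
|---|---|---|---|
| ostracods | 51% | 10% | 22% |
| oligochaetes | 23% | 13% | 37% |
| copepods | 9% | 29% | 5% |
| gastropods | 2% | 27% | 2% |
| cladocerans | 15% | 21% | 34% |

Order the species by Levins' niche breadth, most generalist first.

Etheostoma caeruleum > Etheostoma spectabile > Etheostoma nigrum

Convert percentages to proportions (divide by 100).
Σp_nigrᵢ² = 0.51² + 0.23² + 0.09² + 0.02² + 0.15² = 0.2601 + 0.0529 + 0.0081 + 0.0004 + 0.0225 = 0.3440
B_nigr = 1 / 0.3440 = 2.9070
Σp_caerᵢ² = 0.10² + 0.13² + 0.29² + 0.27² + 0.21² = 0.0100 + 0.0169 + 0.0841 + 0.0729 + 0.0441 = 0.2280
B_caer = 1 / 0.2280 = 4.3860
Σp_specᵢ² = 0.22² + 0.37² + 0.05² + 0.02² + 0.34² = 0.0484 + 0.1369 + 0.0025 + 0.0004 + 0.1156 = 0.3038
B_spec = 1 / 0.3038 = 3.2916
Ranking by B (broadest → narrowest): Etheostoma caeruleum (4.39) > Etheostoma spectabile (3.29) > Etheostoma nigrum (2.91)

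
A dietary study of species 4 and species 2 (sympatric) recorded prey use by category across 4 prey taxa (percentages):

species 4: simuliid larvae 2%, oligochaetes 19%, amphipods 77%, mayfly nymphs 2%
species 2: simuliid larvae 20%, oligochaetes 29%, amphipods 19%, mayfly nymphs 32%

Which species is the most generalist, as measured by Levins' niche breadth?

species 2

Convert percentages to proportions (divide by 100).
Σp_4ᵢ² = 0.02² + 0.19² + 0.77² + 0.02² = 0.0004 + 0.0361 + 0.5929 + 0.0004 = 0.6298
B_4 = 1 / 0.6298 = 1.5878
Σp_2ᵢ² = 0.20² + 0.29² + 0.19² + 0.32² = 0.0400 + 0.0841 + 0.0361 + 0.1024 = 0.2626
B_2 = 1 / 0.2626 = 3.8081
Highest B → broadest niche (most generalist): species 2 (B = 3.81).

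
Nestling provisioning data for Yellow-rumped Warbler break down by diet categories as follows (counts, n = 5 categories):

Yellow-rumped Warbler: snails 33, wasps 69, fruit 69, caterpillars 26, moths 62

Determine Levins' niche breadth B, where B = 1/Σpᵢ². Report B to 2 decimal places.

4.43

Proportions for Yellow-rumped Warbler (n=259): 33/259=0.1274, 69/259=0.2664, 69/259=0.2664, 26/259=0.1004, 62/259=0.2394
Σpᵢ² = 0.1274² + 0.2664² + 0.2664² + 0.1004² + 0.2394² = 0.016231 + 0.070969 + 0.070969 + 0.010080 + 0.057312 = 0.225561
B = 1 / 0.225561 = 4.4334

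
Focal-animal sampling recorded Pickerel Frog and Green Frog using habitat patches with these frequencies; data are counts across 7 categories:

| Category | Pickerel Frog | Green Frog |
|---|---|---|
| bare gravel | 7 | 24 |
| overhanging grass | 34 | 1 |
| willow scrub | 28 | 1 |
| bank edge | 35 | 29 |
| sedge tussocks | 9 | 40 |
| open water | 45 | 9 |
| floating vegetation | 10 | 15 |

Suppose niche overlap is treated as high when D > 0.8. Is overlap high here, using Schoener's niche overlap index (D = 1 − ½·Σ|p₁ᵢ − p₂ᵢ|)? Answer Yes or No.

No

Proportions for Pickerel Frog (n=168): 7/168=0.0417, 34/168=0.2024, 28/168=0.1667, 35/168=0.2083, 9/168=0.0536, 45/168=0.2679, 10/168=0.0595
Proportions for Green Frog (n=119): 24/119=0.2017, 1/119=0.0084, 1/119=0.0084, 29/119=0.2437, 40/119=0.3361, 9/119=0.0756, 15/119=0.1261
Σ|p₁ᵢ − p₂ᵢ| = 0.1600 + 0.1940 + 0.1583 + 0.0354 + 0.2825 + 0.1923 + 0.0666 = 1.0891
D = 1 − ½ × 1.0891 = 1 − 0.54455 = 0.45545
D = 0.45545 < 0.8 → No.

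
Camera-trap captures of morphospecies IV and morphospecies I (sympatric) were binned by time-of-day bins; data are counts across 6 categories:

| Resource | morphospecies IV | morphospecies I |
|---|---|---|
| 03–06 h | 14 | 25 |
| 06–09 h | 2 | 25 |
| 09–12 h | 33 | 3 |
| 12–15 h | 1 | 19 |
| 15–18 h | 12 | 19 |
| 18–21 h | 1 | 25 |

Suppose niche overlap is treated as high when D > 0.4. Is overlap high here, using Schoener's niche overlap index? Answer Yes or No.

Yes

Proportions for morphospecies IV (n=63): 14/63=0.2222, 2/63=0.0317, 33/63=0.5238, 1/63=0.0159, 12/63=0.1905, 1/63=0.0159
Proportions for morphospecies I (n=116): 25/116=0.2155, 25/116=0.2155, 3/116=0.0259, 19/116=0.1638, 19/116=0.1638, 25/116=0.2155
Σ|p₁ᵢ − p₂ᵢ| = 0.0067 + 0.1838 + 0.4979 + 0.1479 + 0.0267 + 0.1996 = 1.0626
D = 1 − ½ × 1.0626 = 1 − 0.53130 = 0.46870
D = 0.46870 > 0.4 → Yes.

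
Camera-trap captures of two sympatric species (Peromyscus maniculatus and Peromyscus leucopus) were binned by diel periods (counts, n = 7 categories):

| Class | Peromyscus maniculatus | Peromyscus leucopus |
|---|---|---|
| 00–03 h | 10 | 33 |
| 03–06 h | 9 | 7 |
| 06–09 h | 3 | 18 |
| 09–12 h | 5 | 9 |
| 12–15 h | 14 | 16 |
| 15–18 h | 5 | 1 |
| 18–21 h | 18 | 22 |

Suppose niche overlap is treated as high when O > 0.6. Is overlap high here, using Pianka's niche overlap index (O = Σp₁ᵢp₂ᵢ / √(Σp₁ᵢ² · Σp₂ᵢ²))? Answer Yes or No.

Proportions for Peromyscus maniculatus (n=64): 10/64=0.1563, 9/64=0.1406, 3/64=0.0469, 5/64=0.0781, 14/64=0.2188, 5/64=0.0781, 18/64=0.2813
Proportions for Peromyscus leucopus (n=106): 33/106=0.3113, 7/106=0.0660, 18/106=0.1698, 9/106=0.0849, 16/106=0.1509, 1/106=0.0094, 22/106=0.2075
Σ p₁ᵢp₂ᵢ = 0.048656 + 0.009280 + 0.007964 + 0.006631 + 0.033017 + 0.000734 + 0.058370 = 0.164652
Σp_1ᵢ² = 0.1563² + 0.1406² + 0.0469² + 0.0781² + 0.2188² + 0.0781² + 0.2813² = 0.024430 + 0.019768 + 0.002200 + 0.006100 + 0.047873 + 0.006100 + 0.079130 = 0.185601
Σp_2ᵢ² = 0.3113² + 0.0660² + 0.1698² + 0.0849² + 0.1509² + 0.0094² + 0.2075² = 0.096908 + 0.004356 + 0.028832 + 0.007208 + 0.022771 + 0.000088 + 0.043056 = 0.203219
O = 0.164652 / √(0.185601 × 0.203219) = 0.164652 / 0.1942103 = 0.8478
O = 0.8478 > 0.6 → Yes.

Yes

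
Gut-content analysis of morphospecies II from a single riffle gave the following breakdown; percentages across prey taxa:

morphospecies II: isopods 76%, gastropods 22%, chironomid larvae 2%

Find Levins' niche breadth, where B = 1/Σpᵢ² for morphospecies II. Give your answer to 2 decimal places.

Convert percentages to proportions (divide by 100).
Σpᵢ² = 0.76² + 0.22² + 0.02² = 0.5776 + 0.0484 + 0.0004 = 0.6264
B = 1 / 0.6264 = 1.5964

1.60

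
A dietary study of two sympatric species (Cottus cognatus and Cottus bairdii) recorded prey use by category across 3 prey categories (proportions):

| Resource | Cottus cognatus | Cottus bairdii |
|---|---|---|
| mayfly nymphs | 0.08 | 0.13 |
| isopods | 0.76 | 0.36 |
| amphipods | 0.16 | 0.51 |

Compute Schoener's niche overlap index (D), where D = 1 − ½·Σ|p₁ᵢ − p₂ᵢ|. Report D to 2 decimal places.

Σ|p₁ᵢ − p₂ᵢ| = 0.05 + 0.40 + 0.35 = 0.80
D = 1 − ½ × 0.80 = 1 − 0.400 = 0.6000

0.60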